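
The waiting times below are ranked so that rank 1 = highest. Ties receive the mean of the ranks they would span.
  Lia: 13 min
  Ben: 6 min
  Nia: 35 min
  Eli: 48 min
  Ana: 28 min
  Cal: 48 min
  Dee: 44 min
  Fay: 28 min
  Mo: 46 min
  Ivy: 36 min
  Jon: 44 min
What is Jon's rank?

Sorted (descending): 48, 48, 46, 44, 44, 36, 35, 28, 28, 13, 6
The 2 values of 48 occupy positions 1–2 → average rank (1+2)/2 = 1.5.
The 2 values of 44 occupy positions 4–5 → average rank (4+5)/2 = 4.5.
The 2 values of 28 occupy positions 8–9 → average rank (8+9)/2 = 8.5.
Jon has value 44 min → rank 4.5.

4.5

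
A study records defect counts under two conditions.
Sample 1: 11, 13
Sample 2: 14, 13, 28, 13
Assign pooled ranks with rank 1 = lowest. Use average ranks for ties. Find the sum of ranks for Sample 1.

4

Sorted (ascending): 11, 13, 13, 13, 14, 28
The 3 values of 13 occupy positions 2–4 → average rank 3.
Sample 1 values → pooled ranks: 11→1, 13→3
Rank sum = 1 + 3 = 4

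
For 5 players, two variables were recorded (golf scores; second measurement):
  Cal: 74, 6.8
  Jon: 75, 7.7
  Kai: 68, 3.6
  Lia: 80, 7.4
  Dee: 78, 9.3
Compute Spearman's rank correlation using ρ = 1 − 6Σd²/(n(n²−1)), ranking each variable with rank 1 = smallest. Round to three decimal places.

Ranks of variable 1: 2, 3, 1, 5, 4
Ranks of variable 2: 2, 4, 1, 3, 5
d = r₁ − r₂: 0, -1, 0, 2, -1
d²: 0, 1, 0, 4, 1; Σd² = 6
ρ = 1 − 6·6/(5·24) = 1 − 36/120 = 0.700

0.700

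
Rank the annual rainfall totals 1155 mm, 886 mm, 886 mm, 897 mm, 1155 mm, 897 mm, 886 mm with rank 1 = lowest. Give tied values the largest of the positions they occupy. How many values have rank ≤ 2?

0

Sorted (ascending): 886, 886, 886, 897, 897, 1155, 1155
The 3 values of 886 occupy positions 1–3 → each gets rank 3.
The 2 values of 897 occupy positions 4–5 → each gets rank 5.
The 2 values of 1155 occupy positions 6–7 → each gets rank 7.
Ranks ≤ 2: {} → 0 values.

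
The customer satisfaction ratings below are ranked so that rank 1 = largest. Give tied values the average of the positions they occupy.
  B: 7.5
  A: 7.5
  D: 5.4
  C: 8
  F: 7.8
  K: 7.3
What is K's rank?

Sorted (descending): 8, 7.8, 7.5, 7.5, 7.3, 5.4
The 2 values of 7.5 occupy positions 3–4 → average rank (3+4)/2 = 3.5.
K has value 7.3 → rank 5.

5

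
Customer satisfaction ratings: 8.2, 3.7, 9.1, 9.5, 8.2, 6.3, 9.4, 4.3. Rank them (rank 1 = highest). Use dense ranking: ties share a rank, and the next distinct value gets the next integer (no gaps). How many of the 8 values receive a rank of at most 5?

6

Sorted (descending): 9.5, 9.4, 9.1, 8.2, 8.2, 6.3, 4.3, 3.7
The 2 values of 8.2 share dense rank 4.
Remaining distinct values take the next consecutive integers.
Ranks ≤ 5: {1, 2, 3, 4, 4, 5} → 6 values.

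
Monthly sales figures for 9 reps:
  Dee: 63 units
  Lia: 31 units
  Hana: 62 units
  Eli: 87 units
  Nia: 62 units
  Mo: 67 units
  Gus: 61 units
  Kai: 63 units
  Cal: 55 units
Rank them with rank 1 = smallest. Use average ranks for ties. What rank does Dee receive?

Sorted (ascending): 31, 55, 61, 62, 62, 63, 63, 67, 87
The 2 values of 62 occupy positions 4–5 → average rank (4+5)/2 = 4.5.
The 2 values of 63 occupy positions 6–7 → average rank (6+7)/2 = 6.5.
Dee has value 63 units → rank 6.5.

6.5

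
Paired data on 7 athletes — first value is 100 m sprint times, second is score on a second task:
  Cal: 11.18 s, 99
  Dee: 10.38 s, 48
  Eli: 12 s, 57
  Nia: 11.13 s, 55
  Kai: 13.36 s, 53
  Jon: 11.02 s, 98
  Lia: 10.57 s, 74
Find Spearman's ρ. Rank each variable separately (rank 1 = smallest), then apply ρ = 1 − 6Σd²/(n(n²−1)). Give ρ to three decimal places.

0.071

Ranks of variable 1: 5, 1, 6, 4, 7, 3, 2
Ranks of variable 2: 7, 1, 4, 3, 2, 6, 5
d = r₁ − r₂: -2, 0, 2, 1, 5, -3, -3
d²: 4, 0, 4, 1, 25, 9, 9; Σd² = 52
ρ = 1 − 6·52/(7·48) = 1 − 312/336 = 0.071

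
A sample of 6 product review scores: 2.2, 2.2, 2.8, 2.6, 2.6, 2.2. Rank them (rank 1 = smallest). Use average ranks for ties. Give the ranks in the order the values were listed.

2, 2, 6, 4.5, 4.5, 2

Sorted (ascending): 2.2, 2.2, 2.2, 2.6, 2.6, 2.8
The 3 values of 2.2 occupy positions 1–3 → average rank 2.
The 2 values of 2.6 occupy positions 4–5 → average rank (4+5)/2 = 4.5.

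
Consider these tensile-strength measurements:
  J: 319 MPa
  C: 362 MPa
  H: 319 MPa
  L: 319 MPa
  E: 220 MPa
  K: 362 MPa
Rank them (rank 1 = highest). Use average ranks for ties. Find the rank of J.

4

Sorted (descending): 362, 362, 319, 319, 319, 220
The 2 values of 362 occupy positions 1–2 → average rank (1+2)/2 = 1.5.
The 3 values of 319 occupy positions 3–5 → average rank 4.
J has value 319 MPa → rank 4.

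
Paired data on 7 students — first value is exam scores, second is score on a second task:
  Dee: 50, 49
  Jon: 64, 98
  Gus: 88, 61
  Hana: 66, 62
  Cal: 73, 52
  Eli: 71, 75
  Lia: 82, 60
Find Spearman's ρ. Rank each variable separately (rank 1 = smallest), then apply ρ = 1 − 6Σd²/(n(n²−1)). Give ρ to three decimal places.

Ranks of variable 1: 1, 2, 7, 3, 5, 4, 6
Ranks of variable 2: 1, 7, 4, 5, 2, 6, 3
d = r₁ − r₂: 0, -5, 3, -2, 3, -2, 3
d²: 0, 25, 9, 4, 9, 4, 9; Σd² = 60
ρ = 1 − 6·60/(7·48) = 1 − 360/336 = -0.071

-0.071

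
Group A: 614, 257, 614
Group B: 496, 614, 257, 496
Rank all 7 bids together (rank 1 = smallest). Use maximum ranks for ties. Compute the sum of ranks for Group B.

17

Sorted (ascending): 257, 257, 496, 496, 614, 614, 614
The 2 values of 257 occupy positions 1–2 → each gets rank 2.
The 2 values of 496 occupy positions 3–4 → each gets rank 4.
The 3 values of 614 occupy positions 5–7 → each gets rank 7.
Group B values → pooled ranks: 496→4, 614→7, 257→2, 496→4
Rank sum = 4 + 7 + 2 + 4 = 17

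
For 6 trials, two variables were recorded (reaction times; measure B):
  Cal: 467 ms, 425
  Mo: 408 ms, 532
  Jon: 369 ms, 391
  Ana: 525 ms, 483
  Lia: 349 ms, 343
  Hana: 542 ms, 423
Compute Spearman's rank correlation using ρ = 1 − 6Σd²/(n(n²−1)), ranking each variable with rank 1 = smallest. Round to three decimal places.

0.486

Ranks of variable 1: 4, 3, 2, 5, 1, 6
Ranks of variable 2: 4, 6, 2, 5, 1, 3
d = r₁ − r₂: 0, -3, 0, 0, 0, 3
d²: 0, 9, 0, 0, 0, 9; Σd² = 18
ρ = 1 − 6·18/(6·35) = 1 − 108/210 = 0.486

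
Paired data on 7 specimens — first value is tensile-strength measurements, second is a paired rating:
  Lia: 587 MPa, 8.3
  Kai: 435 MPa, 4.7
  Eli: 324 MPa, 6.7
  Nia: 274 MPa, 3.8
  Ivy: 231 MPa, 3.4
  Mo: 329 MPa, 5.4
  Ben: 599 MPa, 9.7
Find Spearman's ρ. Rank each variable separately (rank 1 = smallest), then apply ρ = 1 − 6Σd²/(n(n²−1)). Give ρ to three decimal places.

0.857

Ranks of variable 1: 6, 5, 3, 2, 1, 4, 7
Ranks of variable 2: 6, 3, 5, 2, 1, 4, 7
d = r₁ − r₂: 0, 2, -2, 0, 0, 0, 0
d²: 0, 4, 4, 0, 0, 0, 0; Σd² = 8
ρ = 1 − 6·8/(7·48) = 1 − 48/336 = 0.857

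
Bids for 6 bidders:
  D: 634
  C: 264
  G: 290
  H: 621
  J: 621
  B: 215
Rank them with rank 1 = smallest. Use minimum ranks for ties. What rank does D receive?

Sorted (ascending): 215, 264, 290, 621, 621, 634
The 2 values of 621 occupy positions 4–5 → each gets rank 4.
D has value 634 → rank 6.

6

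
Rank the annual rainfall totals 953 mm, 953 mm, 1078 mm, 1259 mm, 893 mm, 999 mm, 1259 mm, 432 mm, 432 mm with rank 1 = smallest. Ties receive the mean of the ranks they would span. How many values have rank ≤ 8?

Sorted (ascending): 432, 432, 893, 953, 953, 999, 1078, 1259, 1259
The 2 values of 432 occupy positions 1–2 → average rank (1+2)/2 = 1.5.
The 2 values of 953 occupy positions 4–5 → average rank (4+5)/2 = 4.5.
The 2 values of 1259 occupy positions 8–9 → average rank (8+9)/2 = 8.5.
Ranks ≤ 8: {1.5, 1.5, 3, 4.5, 4.5, 6, 7} → 7 values.

7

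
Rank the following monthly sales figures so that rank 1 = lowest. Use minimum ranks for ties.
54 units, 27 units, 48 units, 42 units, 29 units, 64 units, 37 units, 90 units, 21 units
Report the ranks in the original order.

7, 2, 6, 5, 3, 8, 4, 9, 1

Sorted (ascending): 21, 27, 29, 37, 42, 48, 54, 64, 90
No ties — each value takes its position as its rank.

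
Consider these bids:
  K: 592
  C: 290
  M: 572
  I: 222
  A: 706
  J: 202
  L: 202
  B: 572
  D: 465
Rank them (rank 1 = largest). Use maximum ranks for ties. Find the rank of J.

Sorted (descending): 706, 592, 572, 572, 465, 290, 222, 202, 202
The 2 values of 572 occupy positions 3–4 → each gets rank 4.
The 2 values of 202 occupy positions 8–9 → each gets rank 9.
J has value 202 → rank 9.

9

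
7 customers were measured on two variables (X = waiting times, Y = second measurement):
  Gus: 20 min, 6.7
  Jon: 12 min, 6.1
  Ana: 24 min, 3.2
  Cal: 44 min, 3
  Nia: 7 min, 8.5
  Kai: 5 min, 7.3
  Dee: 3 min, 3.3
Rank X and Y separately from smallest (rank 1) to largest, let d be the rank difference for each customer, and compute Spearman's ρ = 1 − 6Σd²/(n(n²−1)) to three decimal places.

Ranks of variable 1: 5, 4, 6, 7, 3, 2, 1
Ranks of variable 2: 5, 4, 2, 1, 7, 6, 3
d = r₁ − r₂: 0, 0, 4, 6, -4, -4, -2
d²: 0, 0, 16, 36, 16, 16, 4; Σd² = 88
ρ = 1 − 6·88/(7·48) = 1 − 528/336 = -0.571

-0.571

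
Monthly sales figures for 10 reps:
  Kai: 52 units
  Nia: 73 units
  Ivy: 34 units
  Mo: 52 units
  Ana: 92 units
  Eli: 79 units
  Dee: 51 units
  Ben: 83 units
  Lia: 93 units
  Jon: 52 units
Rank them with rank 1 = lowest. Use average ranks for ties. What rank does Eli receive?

7

Sorted (ascending): 34, 51, 52, 52, 52, 73, 79, 83, 92, 93
The 3 values of 52 occupy positions 3–5 → average rank 4.
Eli has value 79 units → rank 7.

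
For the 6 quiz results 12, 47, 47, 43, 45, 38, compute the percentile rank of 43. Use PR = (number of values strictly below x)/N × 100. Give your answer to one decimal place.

33.3

N = 6.
Strictly below 43: 2. Equal to 43: 1.
PR = 2/6 × 100 = 33.3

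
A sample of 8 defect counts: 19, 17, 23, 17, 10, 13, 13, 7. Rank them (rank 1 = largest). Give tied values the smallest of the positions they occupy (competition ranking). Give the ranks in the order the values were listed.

2, 3, 1, 3, 7, 5, 5, 8

Sorted (descending): 23, 19, 17, 17, 13, 13, 10, 7
The 2 values of 17 occupy positions 3–4 → each gets rank 3.
The 2 values of 13 occupy positions 5–6 → each gets rank 5.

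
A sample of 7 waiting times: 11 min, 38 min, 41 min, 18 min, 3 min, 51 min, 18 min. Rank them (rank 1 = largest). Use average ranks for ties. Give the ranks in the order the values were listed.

6, 3, 2, 4.5, 7, 1, 4.5

Sorted (descending): 51, 41, 38, 18, 18, 11, 3
The 2 values of 18 occupy positions 4–5 → average rank (4+5)/2 = 4.5.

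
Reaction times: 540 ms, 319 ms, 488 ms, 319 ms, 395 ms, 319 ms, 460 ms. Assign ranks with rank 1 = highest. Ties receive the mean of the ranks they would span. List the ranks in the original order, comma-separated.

Sorted (descending): 540, 488, 460, 395, 319, 319, 319
The 3 values of 319 occupy positions 5–7 → average rank 6.

1, 6, 2, 6, 4, 6, 3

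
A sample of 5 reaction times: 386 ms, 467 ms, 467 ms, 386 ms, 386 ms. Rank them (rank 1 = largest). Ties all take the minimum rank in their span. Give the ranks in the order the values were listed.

Sorted (descending): 467, 467, 386, 386, 386
The 2 values of 467 occupy positions 1–2 → each gets rank 1.
The 3 values of 386 occupy positions 3–5 → each gets rank 3.

3, 1, 1, 3, 3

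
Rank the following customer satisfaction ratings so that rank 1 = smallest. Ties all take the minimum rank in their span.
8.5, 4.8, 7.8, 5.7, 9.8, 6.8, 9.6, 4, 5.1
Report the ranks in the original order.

7, 2, 6, 4, 9, 5, 8, 1, 3

Sorted (ascending): 4, 4.8, 5.1, 5.7, 6.8, 7.8, 8.5, 9.6, 9.8
No ties — each value takes its position as its rank.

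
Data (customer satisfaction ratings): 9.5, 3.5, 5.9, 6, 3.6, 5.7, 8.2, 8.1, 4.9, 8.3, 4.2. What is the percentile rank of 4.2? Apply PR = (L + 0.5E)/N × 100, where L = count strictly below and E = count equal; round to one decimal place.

N = 11.
Strictly below 4.2: 2. Equal to 4.2: 1.
PR = (2 + 0.5·1)/11 × 100 = 22.7

22.7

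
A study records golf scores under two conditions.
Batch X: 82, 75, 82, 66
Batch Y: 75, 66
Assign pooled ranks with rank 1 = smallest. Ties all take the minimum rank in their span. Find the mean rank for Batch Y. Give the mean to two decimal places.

2.00

Sorted (ascending): 66, 66, 75, 75, 82, 82
The 2 values of 66 occupy positions 1–2 → each gets rank 1.
The 2 values of 75 occupy positions 3–4 → each gets rank 3.
The 2 values of 82 occupy positions 5–6 → each gets rank 5.
Batch Y values → pooled ranks: 75→3, 66→1
Mean rank = (3 + 1) / 2 = 2.00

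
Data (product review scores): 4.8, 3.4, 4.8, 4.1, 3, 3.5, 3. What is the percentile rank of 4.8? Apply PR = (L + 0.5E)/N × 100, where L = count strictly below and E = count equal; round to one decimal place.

N = 7.
Strictly below 4.8: 5. Equal to 4.8: 2.
PR = (5 + 0.5·2)/7 × 100 = 85.7

85.7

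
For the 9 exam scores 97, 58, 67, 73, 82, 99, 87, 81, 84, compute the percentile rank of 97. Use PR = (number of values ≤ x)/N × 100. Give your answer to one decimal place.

88.9

N = 9.
Strictly below 97: 7. Equal to 97: 1.
PR = 8/9 × 100 = 88.9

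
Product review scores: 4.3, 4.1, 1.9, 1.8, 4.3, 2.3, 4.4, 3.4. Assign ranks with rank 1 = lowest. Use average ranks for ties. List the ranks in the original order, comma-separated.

Sorted (ascending): 1.8, 1.9, 2.3, 3.4, 4.1, 4.3, 4.3, 4.4
The 2 values of 4.3 occupy positions 6–7 → average rank (6+7)/2 = 6.5.

6.5, 5, 2, 1, 6.5, 3, 8, 4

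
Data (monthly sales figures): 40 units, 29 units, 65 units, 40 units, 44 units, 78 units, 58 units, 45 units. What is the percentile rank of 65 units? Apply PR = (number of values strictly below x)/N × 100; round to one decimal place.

75.0

N = 8.
Strictly below 65: 6. Equal to 65: 1.
PR = 6/8 × 100 = 75.0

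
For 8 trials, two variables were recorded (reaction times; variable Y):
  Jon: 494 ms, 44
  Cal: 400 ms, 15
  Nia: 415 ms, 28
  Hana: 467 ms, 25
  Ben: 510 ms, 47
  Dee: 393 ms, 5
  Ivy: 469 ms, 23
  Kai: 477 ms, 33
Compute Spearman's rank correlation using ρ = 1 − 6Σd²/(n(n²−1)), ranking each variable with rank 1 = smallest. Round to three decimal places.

Ranks of variable 1: 7, 2, 3, 4, 8, 1, 5, 6
Ranks of variable 2: 7, 2, 5, 4, 8, 1, 3, 6
d = r₁ − r₂: 0, 0, -2, 0, 0, 0, 2, 0
d²: 0, 0, 4, 0, 0, 0, 4, 0; Σd² = 8
ρ = 1 − 6·8/(8·63) = 1 − 48/504 = 0.905

0.905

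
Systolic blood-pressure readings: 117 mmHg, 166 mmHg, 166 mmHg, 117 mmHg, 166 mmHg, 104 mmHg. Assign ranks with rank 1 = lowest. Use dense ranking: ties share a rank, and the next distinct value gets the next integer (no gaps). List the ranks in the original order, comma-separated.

2, 3, 3, 2, 3, 1

Sorted (ascending): 104, 117, 117, 166, 166, 166
The 2 values of 117 share dense rank 2.
The 3 values of 166 share dense rank 3.
Remaining distinct values take the next consecutive integers.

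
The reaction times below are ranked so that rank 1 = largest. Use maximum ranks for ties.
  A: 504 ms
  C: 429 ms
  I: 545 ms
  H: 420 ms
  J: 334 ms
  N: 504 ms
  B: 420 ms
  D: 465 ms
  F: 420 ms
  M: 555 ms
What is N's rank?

4

Sorted (descending): 555, 545, 504, 504, 465, 429, 420, 420, 420, 334
The 2 values of 504 occupy positions 3–4 → each gets rank 4.
The 3 values of 420 occupy positions 7–9 → each gets rank 9.
N has value 504 ms → rank 4.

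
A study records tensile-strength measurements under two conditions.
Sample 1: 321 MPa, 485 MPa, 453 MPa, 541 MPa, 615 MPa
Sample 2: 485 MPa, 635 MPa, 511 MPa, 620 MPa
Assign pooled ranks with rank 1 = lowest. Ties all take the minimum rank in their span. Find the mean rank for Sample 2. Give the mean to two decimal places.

6.25

Sorted (ascending): 321, 453, 485, 485, 511, 541, 615, 620, 635
The 2 values of 485 occupy positions 3–4 → each gets rank 3.
Sample 2 values → pooled ranks: 485→3, 635→9, 511→5, 620→8
Mean rank = (3 + 9 + 5 + 8) / 4 = 6.25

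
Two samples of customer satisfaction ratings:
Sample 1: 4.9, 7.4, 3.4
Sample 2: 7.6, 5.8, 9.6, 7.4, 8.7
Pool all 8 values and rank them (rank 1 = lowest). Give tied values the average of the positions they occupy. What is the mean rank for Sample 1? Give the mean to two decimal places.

Sorted (ascending): 3.4, 4.9, 5.8, 7.4, 7.4, 7.6, 8.7, 9.6
The 2 values of 7.4 occupy positions 4–5 → average rank (4+5)/2 = 4.5.
Sample 1 values → pooled ranks: 4.9→2, 7.4→4.5, 3.4→1
Mean rank = (2 + 4.5 + 1) / 3 = 2.50

2.50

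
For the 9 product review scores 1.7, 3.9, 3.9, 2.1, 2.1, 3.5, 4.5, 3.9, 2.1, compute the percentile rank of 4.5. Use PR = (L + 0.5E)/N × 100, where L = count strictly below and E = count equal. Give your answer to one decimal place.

N = 9.
Strictly below 4.5: 8. Equal to 4.5: 1.
PR = (8 + 0.5·1)/9 × 100 = 94.4

94.4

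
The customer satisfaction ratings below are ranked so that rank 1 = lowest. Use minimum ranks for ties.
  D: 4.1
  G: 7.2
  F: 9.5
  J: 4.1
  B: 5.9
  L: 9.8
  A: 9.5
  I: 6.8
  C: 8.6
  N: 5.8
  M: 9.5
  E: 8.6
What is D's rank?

1

Sorted (ascending): 4.1, 4.1, 5.8, 5.9, 6.8, 7.2, 8.6, 8.6, 9.5, 9.5, 9.5, 9.8
The 2 values of 4.1 occupy positions 1–2 → each gets rank 1.
The 2 values of 8.6 occupy positions 7–8 → each gets rank 7.
The 3 values of 9.5 occupy positions 9–11 → each gets rank 9.
D has value 4.1 → rank 1.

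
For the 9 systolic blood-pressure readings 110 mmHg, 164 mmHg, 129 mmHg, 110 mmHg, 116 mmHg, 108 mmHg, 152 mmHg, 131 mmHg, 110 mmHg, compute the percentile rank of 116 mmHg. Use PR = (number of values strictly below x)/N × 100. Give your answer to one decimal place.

44.4

N = 9.
Strictly below 116: 4. Equal to 116: 1.
PR = 4/9 × 100 = 44.4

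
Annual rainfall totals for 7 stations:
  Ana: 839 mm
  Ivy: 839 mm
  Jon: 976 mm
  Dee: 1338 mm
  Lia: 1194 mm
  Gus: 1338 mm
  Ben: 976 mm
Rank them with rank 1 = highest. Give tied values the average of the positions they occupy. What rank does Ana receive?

6.5

Sorted (descending): 1338, 1338, 1194, 976, 976, 839, 839
The 2 values of 1338 occupy positions 1–2 → average rank (1+2)/2 = 1.5.
The 2 values of 976 occupy positions 4–5 → average rank (4+5)/2 = 4.5.
The 2 values of 839 occupy positions 6–7 → average rank (6+7)/2 = 6.5.
Ana has value 839 mm → rank 6.5.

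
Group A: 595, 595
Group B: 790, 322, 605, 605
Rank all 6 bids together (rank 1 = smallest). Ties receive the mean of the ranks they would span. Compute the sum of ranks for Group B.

Sorted (ascending): 322, 595, 595, 605, 605, 790
The 2 values of 595 occupy positions 2–3 → average rank (2+3)/2 = 2.5.
The 2 values of 605 occupy positions 4–5 → average rank (4+5)/2 = 4.5.
Group B values → pooled ranks: 790→6, 322→1, 605→4.5, 605→4.5
Rank sum = 6 + 1 + 4.5 + 4.5 = 16

16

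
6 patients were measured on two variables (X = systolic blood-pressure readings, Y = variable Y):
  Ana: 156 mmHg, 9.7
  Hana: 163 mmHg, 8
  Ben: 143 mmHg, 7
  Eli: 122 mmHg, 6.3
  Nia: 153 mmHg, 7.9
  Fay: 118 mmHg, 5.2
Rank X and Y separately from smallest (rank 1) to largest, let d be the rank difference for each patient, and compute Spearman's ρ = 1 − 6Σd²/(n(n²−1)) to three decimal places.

0.943

Ranks of variable 1: 5, 6, 3, 2, 4, 1
Ranks of variable 2: 6, 5, 3, 2, 4, 1
d = r₁ − r₂: -1, 1, 0, 0, 0, 0
d²: 1, 1, 0, 0, 0, 0; Σd² = 2
ρ = 1 − 6·2/(6·35) = 1 − 12/210 = 0.943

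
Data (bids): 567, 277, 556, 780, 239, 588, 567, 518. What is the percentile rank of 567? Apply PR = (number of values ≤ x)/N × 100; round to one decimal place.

N = 8.
Strictly below 567: 4. Equal to 567: 2.
PR = 6/8 × 100 = 75.0

75.0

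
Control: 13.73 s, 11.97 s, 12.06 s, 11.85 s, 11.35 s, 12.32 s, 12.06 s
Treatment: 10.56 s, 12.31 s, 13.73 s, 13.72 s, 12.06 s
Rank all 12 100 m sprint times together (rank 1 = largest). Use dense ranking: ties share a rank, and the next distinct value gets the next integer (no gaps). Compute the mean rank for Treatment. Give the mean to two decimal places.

Sorted (descending): 13.73, 13.73, 13.72, 12.32, 12.31, 12.06, 12.06, 12.06, 11.97, 11.85, 11.35, 10.56
The 2 values of 13.73 share dense rank 1.
The 3 values of 12.06 share dense rank 5.
Remaining distinct values take the next consecutive integers.
Treatment values → pooled ranks: 10.56→9, 12.31→4, 13.73→1, 13.72→2, 12.06→5
Mean rank = (9 + 4 + 1 + 2 + 5) / 5 = 4.20

4.20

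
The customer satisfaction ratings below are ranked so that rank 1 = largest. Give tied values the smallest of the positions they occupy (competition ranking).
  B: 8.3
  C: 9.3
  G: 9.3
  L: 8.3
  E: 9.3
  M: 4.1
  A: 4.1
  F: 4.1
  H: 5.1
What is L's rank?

4

Sorted (descending): 9.3, 9.3, 9.3, 8.3, 8.3, 5.1, 4.1, 4.1, 4.1
The 3 values of 9.3 occupy positions 1–3 → each gets rank 1.
The 2 values of 8.3 occupy positions 4–5 → each gets rank 4.
The 3 values of 4.1 occupy positions 7–9 → each gets rank 7.
L has value 8.3 → rank 4.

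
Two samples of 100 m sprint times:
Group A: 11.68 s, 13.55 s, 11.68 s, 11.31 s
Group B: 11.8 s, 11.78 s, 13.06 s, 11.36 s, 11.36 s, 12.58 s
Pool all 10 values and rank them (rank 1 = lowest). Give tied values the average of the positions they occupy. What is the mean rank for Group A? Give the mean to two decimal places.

5.00

Sorted (ascending): 11.31, 11.36, 11.36, 11.68, 11.68, 11.78, 11.8, 12.58, 13.06, 13.55
The 2 values of 11.36 occupy positions 2–3 → average rank (2+3)/2 = 2.5.
The 2 values of 11.68 occupy positions 4–5 → average rank (4+5)/2 = 4.5.
Group A values → pooled ranks: 11.68→4.5, 13.55→10, 11.68→4.5, 11.31→1
Mean rank = (4.5 + 10 + 4.5 + 1) / 4 = 5.00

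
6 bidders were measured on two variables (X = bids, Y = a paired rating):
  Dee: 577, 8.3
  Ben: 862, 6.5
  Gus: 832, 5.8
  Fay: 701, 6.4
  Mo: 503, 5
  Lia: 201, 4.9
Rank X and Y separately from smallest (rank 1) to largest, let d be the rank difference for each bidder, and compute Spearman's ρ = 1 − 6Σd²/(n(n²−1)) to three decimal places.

Ranks of variable 1: 3, 6, 5, 4, 2, 1
Ranks of variable 2: 6, 5, 3, 4, 2, 1
d = r₁ − r₂: -3, 1, 2, 0, 0, 0
d²: 9, 1, 4, 0, 0, 0; Σd² = 14
ρ = 1 − 6·14/(6·35) = 1 − 84/210 = 0.600

0.600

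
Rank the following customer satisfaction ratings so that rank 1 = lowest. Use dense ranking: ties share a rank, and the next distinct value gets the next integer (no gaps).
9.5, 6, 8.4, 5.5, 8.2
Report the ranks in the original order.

5, 2, 4, 1, 3

Sorted (ascending): 5.5, 6, 8.2, 8.4, 9.5
No ties — each value takes its position as its rank.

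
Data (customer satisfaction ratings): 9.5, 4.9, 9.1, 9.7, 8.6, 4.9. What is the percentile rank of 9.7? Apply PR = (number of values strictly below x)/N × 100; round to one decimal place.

83.3

N = 6.
Strictly below 9.7: 5. Equal to 9.7: 1.
PR = 5/6 × 100 = 83.3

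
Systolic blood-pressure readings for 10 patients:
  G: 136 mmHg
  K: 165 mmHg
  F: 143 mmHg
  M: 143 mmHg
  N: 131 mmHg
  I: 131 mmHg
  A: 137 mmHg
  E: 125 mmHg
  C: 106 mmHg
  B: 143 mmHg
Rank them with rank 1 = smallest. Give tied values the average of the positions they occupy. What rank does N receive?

3.5

Sorted (ascending): 106, 125, 131, 131, 136, 137, 143, 143, 143, 165
The 2 values of 131 occupy positions 3–4 → average rank (3+4)/2 = 3.5.
The 3 values of 143 occupy positions 7–9 → average rank 8.
N has value 131 mmHg → rank 3.5.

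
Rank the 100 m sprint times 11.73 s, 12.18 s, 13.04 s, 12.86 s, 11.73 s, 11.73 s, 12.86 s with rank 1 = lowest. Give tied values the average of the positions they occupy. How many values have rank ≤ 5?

4

Sorted (ascending): 11.73, 11.73, 11.73, 12.18, 12.86, 12.86, 13.04
The 3 values of 11.73 occupy positions 1–3 → average rank 2.
The 2 values of 12.86 occupy positions 5–6 → average rank (5+6)/2 = 5.5.
Ranks ≤ 5: {2, 2, 2, 4} → 4 values.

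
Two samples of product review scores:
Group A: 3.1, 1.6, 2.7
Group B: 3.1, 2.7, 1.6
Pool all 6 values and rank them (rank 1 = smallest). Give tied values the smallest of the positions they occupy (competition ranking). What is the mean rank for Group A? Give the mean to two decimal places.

3.00

Sorted (ascending): 1.6, 1.6, 2.7, 2.7, 3.1, 3.1
The 2 values of 1.6 occupy positions 1–2 → each gets rank 1.
The 2 values of 2.7 occupy positions 3–4 → each gets rank 3.
The 2 values of 3.1 occupy positions 5–6 → each gets rank 5.
Group A values → pooled ranks: 3.1→5, 1.6→1, 2.7→3
Mean rank = (5 + 1 + 3) / 3 = 3.00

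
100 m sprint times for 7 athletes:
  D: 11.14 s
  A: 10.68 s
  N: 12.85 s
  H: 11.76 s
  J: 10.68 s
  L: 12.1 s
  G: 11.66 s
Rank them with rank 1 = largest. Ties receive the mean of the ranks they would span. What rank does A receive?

6.5

Sorted (descending): 12.85, 12.1, 11.76, 11.66, 11.14, 10.68, 10.68
The 2 values of 10.68 occupy positions 6–7 → average rank (6+7)/2 = 6.5.
A has value 10.68 s → rank 6.5.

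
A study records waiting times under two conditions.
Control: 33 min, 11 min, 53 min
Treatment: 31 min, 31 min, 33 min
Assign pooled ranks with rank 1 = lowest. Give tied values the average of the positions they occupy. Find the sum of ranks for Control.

Sorted (ascending): 11, 31, 31, 33, 33, 53
The 2 values of 31 occupy positions 2–3 → average rank (2+3)/2 = 2.5.
The 2 values of 33 occupy positions 4–5 → average rank (4+5)/2 = 4.5.
Control values → pooled ranks: 33→4.5, 11→1, 53→6
Rank sum = 4.5 + 1 + 6 = 11.5

11.5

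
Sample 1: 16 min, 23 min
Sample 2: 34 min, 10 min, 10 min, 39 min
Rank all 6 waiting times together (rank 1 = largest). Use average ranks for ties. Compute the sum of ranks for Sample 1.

Sorted (descending): 39, 34, 23, 16, 10, 10
The 2 values of 10 occupy positions 5–6 → average rank (5+6)/2 = 5.5.
Sample 1 values → pooled ranks: 16→4, 23→3
Rank sum = 4 + 3 = 7

7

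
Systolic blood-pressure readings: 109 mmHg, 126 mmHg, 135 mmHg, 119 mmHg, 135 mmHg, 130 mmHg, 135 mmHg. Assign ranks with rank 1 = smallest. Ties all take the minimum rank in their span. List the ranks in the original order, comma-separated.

Sorted (ascending): 109, 119, 126, 130, 135, 135, 135
The 3 values of 135 occupy positions 5–7 → each gets rank 5.

1, 3, 5, 2, 5, 4, 5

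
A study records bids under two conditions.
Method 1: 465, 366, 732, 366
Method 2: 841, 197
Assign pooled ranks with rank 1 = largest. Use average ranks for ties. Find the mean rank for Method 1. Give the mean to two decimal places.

Sorted (descending): 841, 732, 465, 366, 366, 197
The 2 values of 366 occupy positions 4–5 → average rank (4+5)/2 = 4.5.
Method 1 values → pooled ranks: 465→3, 366→4.5, 732→2, 366→4.5
Mean rank = (3 + 4.5 + 2 + 4.5) / 4 = 3.50

3.50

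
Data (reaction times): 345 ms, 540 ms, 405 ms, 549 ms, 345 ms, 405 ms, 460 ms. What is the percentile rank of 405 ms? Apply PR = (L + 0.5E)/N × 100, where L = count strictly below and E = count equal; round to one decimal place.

42.9

N = 7.
Strictly below 405: 2. Equal to 405: 2.
PR = (2 + 0.5·2)/7 × 100 = 42.9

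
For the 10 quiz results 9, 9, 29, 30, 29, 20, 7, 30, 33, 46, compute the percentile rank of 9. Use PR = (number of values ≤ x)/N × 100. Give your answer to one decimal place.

N = 10.
Strictly below 9: 1. Equal to 9: 2.
PR = 3/10 × 100 = 30.0

30.0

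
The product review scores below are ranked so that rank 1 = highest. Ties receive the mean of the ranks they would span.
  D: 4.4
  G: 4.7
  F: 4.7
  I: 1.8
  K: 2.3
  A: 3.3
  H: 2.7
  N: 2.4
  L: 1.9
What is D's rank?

Sorted (descending): 4.7, 4.7, 4.4, 3.3, 2.7, 2.4, 2.3, 1.9, 1.8
The 2 values of 4.7 occupy positions 1–2 → average rank (1+2)/2 = 1.5.
D has value 4.4 → rank 3.

3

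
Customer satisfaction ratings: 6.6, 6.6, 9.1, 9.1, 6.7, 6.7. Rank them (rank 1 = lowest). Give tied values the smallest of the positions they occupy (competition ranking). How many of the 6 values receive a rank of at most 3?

Sorted (ascending): 6.6, 6.6, 6.7, 6.7, 9.1, 9.1
The 2 values of 6.6 occupy positions 1–2 → each gets rank 1.
The 2 values of 6.7 occupy positions 3–4 → each gets rank 3.
The 2 values of 9.1 occupy positions 5–6 → each gets rank 5.
Ranks ≤ 3: {1, 1, 3, 3} → 4 values.

4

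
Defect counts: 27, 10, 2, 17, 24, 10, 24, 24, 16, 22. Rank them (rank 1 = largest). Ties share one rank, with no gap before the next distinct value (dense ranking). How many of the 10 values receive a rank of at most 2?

Sorted (descending): 27, 24, 24, 24, 22, 17, 16, 10, 10, 2
The 3 values of 24 share dense rank 2.
The 2 values of 10 share dense rank 6.
Remaining distinct values take the next consecutive integers.
Ranks ≤ 2: {1, 2, 2, 2} → 4 values.

4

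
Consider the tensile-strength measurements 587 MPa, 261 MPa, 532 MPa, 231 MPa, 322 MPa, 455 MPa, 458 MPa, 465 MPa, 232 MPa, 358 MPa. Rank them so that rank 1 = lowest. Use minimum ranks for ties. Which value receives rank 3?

Sorted (ascending): 231, 232, 261, 322, 358, 455, 458, 465, 532, 587
No ties — each value takes its position as its rank.
Rank 3 → value 261.

261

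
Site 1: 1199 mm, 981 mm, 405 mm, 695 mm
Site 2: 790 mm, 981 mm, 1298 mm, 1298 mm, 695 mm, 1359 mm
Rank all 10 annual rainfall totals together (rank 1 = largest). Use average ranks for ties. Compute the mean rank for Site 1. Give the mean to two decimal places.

Sorted (descending): 1359, 1298, 1298, 1199, 981, 981, 790, 695, 695, 405
The 2 values of 1298 occupy positions 2–3 → average rank (2+3)/2 = 2.5.
The 2 values of 981 occupy positions 5–6 → average rank (5+6)/2 = 5.5.
The 2 values of 695 occupy positions 8–9 → average rank (8+9)/2 = 8.5.
Site 1 values → pooled ranks: 1199→4, 981→5.5, 405→10, 695→8.5
Mean rank = (4 + 5.5 + 10 + 8.5) / 4 = 7.00

7.00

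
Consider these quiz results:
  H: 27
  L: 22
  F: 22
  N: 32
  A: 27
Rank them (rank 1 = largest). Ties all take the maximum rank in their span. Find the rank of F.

5

Sorted (descending): 32, 27, 27, 22, 22
The 2 values of 27 occupy positions 2–3 → each gets rank 3.
The 2 values of 22 occupy positions 4–5 → each gets rank 5.
F has value 22 → rank 5.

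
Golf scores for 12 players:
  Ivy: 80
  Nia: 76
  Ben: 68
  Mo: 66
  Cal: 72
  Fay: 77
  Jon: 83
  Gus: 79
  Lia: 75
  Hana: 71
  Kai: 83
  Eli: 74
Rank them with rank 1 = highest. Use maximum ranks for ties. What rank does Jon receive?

2

Sorted (descending): 83, 83, 80, 79, 77, 76, 75, 74, 72, 71, 68, 66
The 2 values of 83 occupy positions 1–2 → each gets rank 2.
Jon has value 83 → rank 2.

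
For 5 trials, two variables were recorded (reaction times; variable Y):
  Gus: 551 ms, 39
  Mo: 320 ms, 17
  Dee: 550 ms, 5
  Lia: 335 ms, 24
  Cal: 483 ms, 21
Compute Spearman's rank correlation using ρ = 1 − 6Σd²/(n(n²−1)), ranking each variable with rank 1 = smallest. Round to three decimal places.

0.300

Ranks of variable 1: 5, 1, 4, 2, 3
Ranks of variable 2: 5, 2, 1, 4, 3
d = r₁ − r₂: 0, -1, 3, -2, 0
d²: 0, 1, 9, 4, 0; Σd² = 14
ρ = 1 − 6·14/(5·24) = 1 − 84/120 = 0.300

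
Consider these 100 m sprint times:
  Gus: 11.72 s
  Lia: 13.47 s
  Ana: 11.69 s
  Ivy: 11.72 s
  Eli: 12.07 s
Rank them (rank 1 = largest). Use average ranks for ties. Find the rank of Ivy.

3.5

Sorted (descending): 13.47, 12.07, 11.72, 11.72, 11.69
The 2 values of 11.72 occupy positions 3–4 → average rank (3+4)/2 = 3.5.
Ivy has value 11.72 s → rank 3.5.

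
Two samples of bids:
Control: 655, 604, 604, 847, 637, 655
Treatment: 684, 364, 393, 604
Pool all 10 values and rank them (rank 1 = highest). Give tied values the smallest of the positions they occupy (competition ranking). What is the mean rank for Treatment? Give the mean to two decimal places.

Sorted (descending): 847, 684, 655, 655, 637, 604, 604, 604, 393, 364
The 2 values of 655 occupy positions 3–4 → each gets rank 3.
The 3 values of 604 occupy positions 6–8 → each gets rank 6.
Treatment values → pooled ranks: 684→2, 364→10, 393→9, 604→6
Mean rank = (2 + 10 + 9 + 6) / 4 = 6.75

6.75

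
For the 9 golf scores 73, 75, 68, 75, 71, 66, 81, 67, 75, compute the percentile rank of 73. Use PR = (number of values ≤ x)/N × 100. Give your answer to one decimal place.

N = 9.
Strictly below 73: 4. Equal to 73: 1.
PR = 5/9 × 100 = 55.6

55.6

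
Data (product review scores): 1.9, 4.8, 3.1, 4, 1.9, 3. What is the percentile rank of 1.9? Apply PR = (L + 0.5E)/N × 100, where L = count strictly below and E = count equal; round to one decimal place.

N = 6.
Strictly below 1.9: 0. Equal to 1.9: 2.
PR = (0 + 0.5·2)/6 × 100 = 16.7

16.7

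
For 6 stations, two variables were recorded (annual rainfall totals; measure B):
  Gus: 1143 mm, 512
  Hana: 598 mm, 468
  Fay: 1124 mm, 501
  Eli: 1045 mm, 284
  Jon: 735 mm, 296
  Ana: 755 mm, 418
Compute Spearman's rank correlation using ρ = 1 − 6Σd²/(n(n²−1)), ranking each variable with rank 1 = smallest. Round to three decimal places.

Ranks of variable 1: 6, 1, 5, 4, 2, 3
Ranks of variable 2: 6, 4, 5, 1, 2, 3
d = r₁ − r₂: 0, -3, 0, 3, 0, 0
d²: 0, 9, 0, 9, 0, 0; Σd² = 18
ρ = 1 − 6·18/(6·35) = 1 − 108/210 = 0.486

0.486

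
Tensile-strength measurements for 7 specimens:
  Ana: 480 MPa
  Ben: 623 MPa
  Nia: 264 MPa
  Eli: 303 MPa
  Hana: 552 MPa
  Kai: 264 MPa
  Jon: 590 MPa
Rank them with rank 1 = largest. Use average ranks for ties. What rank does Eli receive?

Sorted (descending): 623, 590, 552, 480, 303, 264, 264
The 2 values of 264 occupy positions 6–7 → average rank (6+7)/2 = 6.5.
Eli has value 303 MPa → rank 5.

5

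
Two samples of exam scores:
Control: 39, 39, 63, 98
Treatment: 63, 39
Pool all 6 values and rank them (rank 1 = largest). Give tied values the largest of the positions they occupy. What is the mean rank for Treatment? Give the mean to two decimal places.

4.50

Sorted (descending): 98, 63, 63, 39, 39, 39
The 2 values of 63 occupy positions 2–3 → each gets rank 3.
The 3 values of 39 occupy positions 4–6 → each gets rank 6.
Treatment values → pooled ranks: 63→3, 39→6
Mean rank = (3 + 6) / 2 = 4.50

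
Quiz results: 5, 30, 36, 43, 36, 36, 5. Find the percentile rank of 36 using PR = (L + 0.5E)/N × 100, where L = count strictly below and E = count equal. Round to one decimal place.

64.3

N = 7.
Strictly below 36: 3. Equal to 36: 3.
PR = (3 + 0.5·3)/7 × 100 = 64.3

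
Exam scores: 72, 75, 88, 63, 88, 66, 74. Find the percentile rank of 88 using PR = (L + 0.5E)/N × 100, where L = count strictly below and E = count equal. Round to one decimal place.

85.7

N = 7.
Strictly below 88: 5. Equal to 88: 2.
PR = (5 + 0.5·2)/7 × 100 = 85.7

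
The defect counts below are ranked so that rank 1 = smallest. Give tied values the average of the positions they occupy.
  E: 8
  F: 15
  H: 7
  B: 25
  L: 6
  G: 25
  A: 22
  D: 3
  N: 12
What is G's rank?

8.5

Sorted (ascending): 3, 6, 7, 8, 12, 15, 22, 25, 25
The 2 values of 25 occupy positions 8–9 → average rank (8+9)/2 = 8.5.
G has value 25 → rank 8.5.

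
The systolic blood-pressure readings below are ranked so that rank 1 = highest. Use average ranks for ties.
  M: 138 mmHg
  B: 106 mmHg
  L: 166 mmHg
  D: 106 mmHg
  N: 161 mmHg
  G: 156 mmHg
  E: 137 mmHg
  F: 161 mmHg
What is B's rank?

Sorted (descending): 166, 161, 161, 156, 138, 137, 106, 106
The 2 values of 161 occupy positions 2–3 → average rank (2+3)/2 = 2.5.
The 2 values of 106 occupy positions 7–8 → average rank (7+8)/2 = 7.5.
B has value 106 mmHg → rank 7.5.

7.5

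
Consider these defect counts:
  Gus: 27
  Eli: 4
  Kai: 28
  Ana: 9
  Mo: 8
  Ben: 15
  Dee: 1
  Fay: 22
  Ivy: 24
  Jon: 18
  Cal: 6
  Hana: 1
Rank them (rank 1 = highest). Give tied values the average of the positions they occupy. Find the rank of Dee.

Sorted (descending): 28, 27, 24, 22, 18, 15, 9, 8, 6, 4, 1, 1
The 2 values of 1 occupy positions 11–12 → average rank (11+12)/2 = 11.5.
Dee has value 1 → rank 11.5.

11.5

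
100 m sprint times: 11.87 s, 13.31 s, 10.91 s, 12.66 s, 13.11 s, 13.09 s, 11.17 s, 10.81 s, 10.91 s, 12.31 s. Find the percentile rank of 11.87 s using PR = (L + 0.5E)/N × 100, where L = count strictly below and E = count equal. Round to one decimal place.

45.0

N = 10.
Strictly below 11.87: 4. Equal to 11.87: 1.
PR = (4 + 0.5·1)/10 × 100 = 45.0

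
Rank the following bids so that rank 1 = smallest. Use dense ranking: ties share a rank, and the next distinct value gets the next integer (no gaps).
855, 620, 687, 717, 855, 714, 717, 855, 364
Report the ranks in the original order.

6, 2, 3, 5, 6, 4, 5, 6, 1

Sorted (ascending): 364, 620, 687, 714, 717, 717, 855, 855, 855
The 2 values of 717 share dense rank 5.
The 3 values of 855 share dense rank 6.
Remaining distinct values take the next consecutive integers.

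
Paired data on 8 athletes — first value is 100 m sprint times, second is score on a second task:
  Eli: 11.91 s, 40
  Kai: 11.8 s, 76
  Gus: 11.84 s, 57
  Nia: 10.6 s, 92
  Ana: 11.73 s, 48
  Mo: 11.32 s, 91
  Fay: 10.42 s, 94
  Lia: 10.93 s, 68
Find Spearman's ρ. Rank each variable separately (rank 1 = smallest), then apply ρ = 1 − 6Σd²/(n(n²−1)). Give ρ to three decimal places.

-0.833

Ranks of variable 1: 8, 6, 7, 2, 5, 4, 1, 3
Ranks of variable 2: 1, 5, 3, 7, 2, 6, 8, 4
d = r₁ − r₂: 7, 1, 4, -5, 3, -2, -7, -1
d²: 49, 1, 16, 25, 9, 4, 49, 1; Σd² = 154
ρ = 1 − 6·154/(8·63) = 1 − 924/504 = -0.833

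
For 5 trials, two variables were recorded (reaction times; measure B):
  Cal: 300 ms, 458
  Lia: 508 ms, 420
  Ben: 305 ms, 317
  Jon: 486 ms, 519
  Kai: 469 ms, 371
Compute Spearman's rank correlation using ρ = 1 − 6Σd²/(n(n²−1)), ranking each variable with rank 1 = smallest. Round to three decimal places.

Ranks of variable 1: 1, 5, 2, 4, 3
Ranks of variable 2: 4, 3, 1, 5, 2
d = r₁ − r₂: -3, 2, 1, -1, 1
d²: 9, 4, 1, 1, 1; Σd² = 16
ρ = 1 − 6·16/(5·24) = 1 − 96/120 = 0.200

0.200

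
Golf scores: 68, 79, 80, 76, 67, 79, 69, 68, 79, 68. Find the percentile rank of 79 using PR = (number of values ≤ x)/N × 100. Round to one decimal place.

90.0

N = 10.
Strictly below 79: 6. Equal to 79: 3.
PR = 9/10 × 100 = 90.0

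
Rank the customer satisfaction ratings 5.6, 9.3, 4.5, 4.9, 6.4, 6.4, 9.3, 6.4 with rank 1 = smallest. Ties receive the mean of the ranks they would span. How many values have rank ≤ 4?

3

Sorted (ascending): 4.5, 4.9, 5.6, 6.4, 6.4, 6.4, 9.3, 9.3
The 3 values of 6.4 occupy positions 4–6 → average rank 5.
The 2 values of 9.3 occupy positions 7–8 → average rank (7+8)/2 = 7.5.
Ranks ≤ 4: {1, 2, 3} → 3 values.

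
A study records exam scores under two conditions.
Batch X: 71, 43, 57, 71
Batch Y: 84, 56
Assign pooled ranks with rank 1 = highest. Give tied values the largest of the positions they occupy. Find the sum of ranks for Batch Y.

Sorted (descending): 84, 71, 71, 57, 56, 43
The 2 values of 71 occupy positions 2–3 → each gets rank 3.
Batch Y values → pooled ranks: 84→1, 56→5
Rank sum = 1 + 5 = 6

6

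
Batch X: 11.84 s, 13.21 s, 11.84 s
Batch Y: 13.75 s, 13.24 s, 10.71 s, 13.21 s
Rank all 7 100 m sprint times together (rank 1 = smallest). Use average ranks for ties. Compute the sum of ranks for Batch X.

9.5

Sorted (ascending): 10.71, 11.84, 11.84, 13.21, 13.21, 13.24, 13.75
The 2 values of 11.84 occupy positions 2–3 → average rank (2+3)/2 = 2.5.
The 2 values of 13.21 occupy positions 4–5 → average rank (4+5)/2 = 4.5.
Batch X values → pooled ranks: 11.84→2.5, 13.21→4.5, 11.84→2.5
Rank sum = 2.5 + 4.5 + 2.5 = 9.5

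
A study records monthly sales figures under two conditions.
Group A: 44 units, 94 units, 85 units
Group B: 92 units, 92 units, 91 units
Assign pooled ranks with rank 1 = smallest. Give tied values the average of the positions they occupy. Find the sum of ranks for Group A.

9

Sorted (ascending): 44, 85, 91, 92, 92, 94
The 2 values of 92 occupy positions 4–5 → average rank (4+5)/2 = 4.5.
Group A values → pooled ranks: 44→1, 94→6, 85→2
Rank sum = 1 + 6 + 2 = 9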